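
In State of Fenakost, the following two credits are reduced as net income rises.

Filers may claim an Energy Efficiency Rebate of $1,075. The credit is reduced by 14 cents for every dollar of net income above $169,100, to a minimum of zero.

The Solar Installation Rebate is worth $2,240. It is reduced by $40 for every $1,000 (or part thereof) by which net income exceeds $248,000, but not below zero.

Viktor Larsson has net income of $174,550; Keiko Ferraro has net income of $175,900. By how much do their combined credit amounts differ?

Viktor ($174,550): Energy Efficiency Rebate: 14% of the $5,450 excess over $169,100 is $763; credit = $1,075 − $763 = $312. Solar Installation Rebate: $174,550 is at or below the $248,000 threshold, so the full $2,240 applies. total $312 + $2,240 = $2,552
Keiko ($175,900): Energy Efficiency Rebate: 14% of the $6,800 excess over $169,100 is $952; credit = $1,075 − $952 = $123. Solar Installation Rebate: $175,900 is at or below the $248,000 threshold, so the full $2,240 applies. total $123 + $2,240 = $2,363
Difference: |$2,552 − $2,363| = $189.

$189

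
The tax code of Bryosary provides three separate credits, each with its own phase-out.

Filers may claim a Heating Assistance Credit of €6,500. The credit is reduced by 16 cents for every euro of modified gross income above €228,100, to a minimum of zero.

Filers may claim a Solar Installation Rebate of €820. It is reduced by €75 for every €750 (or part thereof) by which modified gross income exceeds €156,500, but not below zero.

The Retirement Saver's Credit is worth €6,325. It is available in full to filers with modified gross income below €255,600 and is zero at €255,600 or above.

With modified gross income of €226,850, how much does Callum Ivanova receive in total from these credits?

Heating Assistance Credit: €226,850 is at or below the €228,100 threshold, so the full €6,500 applies.
Solar Installation Rebate: income exceeds €156,500 by €70,350 → 94 increments × €75 = €7,050 ≥ base, so the credit is €0.
Retirement Saver's Credit: €226,850 is below the €255,600 cutoff, so the full €6,325 applies.
Total: €6,500 + €0 + €6,325 = €12,825.

€12,825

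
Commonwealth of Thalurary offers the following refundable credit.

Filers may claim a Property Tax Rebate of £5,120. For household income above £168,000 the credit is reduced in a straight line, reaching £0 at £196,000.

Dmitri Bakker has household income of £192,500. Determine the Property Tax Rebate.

Property Tax Rebate: £192,500 is £24,500 into a £28,000 phase-out range, leaving 3,500/28,000 of the credit: £5,120 × 3,500/28,000 = £640.

£640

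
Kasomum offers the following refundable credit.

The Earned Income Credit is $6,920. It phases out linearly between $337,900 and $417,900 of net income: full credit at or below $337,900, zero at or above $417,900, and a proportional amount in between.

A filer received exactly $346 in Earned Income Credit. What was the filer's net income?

$346 is 346/6,920 of the full $6,920, so 6,574/6,920 of the $80,000 range has been used: income = $337,900 + $80,000 × 6,574/6,920 = $413,900.

$413,900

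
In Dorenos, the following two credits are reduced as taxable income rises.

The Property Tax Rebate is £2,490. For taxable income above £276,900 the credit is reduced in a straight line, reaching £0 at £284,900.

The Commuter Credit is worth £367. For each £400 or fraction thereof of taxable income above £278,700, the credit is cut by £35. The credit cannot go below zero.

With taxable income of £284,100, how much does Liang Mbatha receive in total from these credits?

Property Tax Rebate: £284,100 is £7,200 into a £8,000 phase-out range, leaving 800/8,000 of the credit: £2,490 × 800/8,000 = £249.
Commuter Credit: income exceeds £278,700 by £5,400 → 14 increments × £35 = £490 ≥ base, so the credit is £0.
Total: £249 + £0 = £249.

£249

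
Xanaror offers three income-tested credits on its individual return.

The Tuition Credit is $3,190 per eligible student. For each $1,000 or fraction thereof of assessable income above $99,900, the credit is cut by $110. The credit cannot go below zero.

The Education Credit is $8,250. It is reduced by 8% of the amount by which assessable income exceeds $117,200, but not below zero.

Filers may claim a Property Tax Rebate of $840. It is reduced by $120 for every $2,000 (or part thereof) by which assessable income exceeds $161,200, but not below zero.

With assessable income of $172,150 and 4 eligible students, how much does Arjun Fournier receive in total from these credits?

Tuition Credit: base = 4 × $3,190 = $12,760. income exceeds $99,900 by $72,250, which is 73 full-or-partial $1,000 increments; reduction = 73 × $110 = $8,030, leaving $4,730.
Education Credit: 8% of the $54,950 excess over $117,200 is $4,396; credit = $8,250 − $4,396 = $3,854.
Property Tax Rebate: income exceeds $161,200 by $10,950, which is 6 full-or-partial $2,000 increments; reduction = 6 × $120 = $720, leaving $120.
Total: $4,730 + $3,854 + $120 = $8,704.

$8,704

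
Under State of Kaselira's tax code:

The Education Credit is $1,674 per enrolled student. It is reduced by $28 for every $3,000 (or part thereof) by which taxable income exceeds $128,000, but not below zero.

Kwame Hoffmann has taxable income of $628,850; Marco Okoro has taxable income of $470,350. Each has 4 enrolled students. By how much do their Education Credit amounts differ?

$1,456

Kwame ($628,850): Education Credit: base = 4 × $1,674 = $6,696. income exceeds $128,000 by $500,850, which is 167 full-or-partial $3,000 increments; reduction = 167 × $28 = $4,676, leaving $2,020.
Marco ($470,350): Education Credit: base = 4 × $1,674 = $6,696. income exceeds $128,000 by $342,350, which is 115 full-or-partial $3,000 increments; reduction = 115 × $28 = $3,220, leaving $3,476.
Difference: |$2,020 − $3,476| = $1,456.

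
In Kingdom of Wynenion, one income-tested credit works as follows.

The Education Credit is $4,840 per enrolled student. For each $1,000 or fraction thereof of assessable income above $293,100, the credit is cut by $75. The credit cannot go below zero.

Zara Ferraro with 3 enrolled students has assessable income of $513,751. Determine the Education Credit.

Education Credit: base = 3 × $4,840 = $14,520. income exceeds $293,100 by $220,651 → 221 increments × $75 = $16,575 ≥ base, so the credit is $0.

$0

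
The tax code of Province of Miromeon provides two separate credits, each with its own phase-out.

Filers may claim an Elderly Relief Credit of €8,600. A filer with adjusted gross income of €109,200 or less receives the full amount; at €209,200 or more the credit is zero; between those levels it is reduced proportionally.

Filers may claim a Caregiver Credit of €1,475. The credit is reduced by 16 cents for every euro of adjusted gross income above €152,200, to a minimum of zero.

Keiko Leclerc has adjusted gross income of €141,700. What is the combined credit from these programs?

€7,280

Elderly Relief Credit: €141,700 is €32,500 into a €100,000 phase-out range, leaving 67,500/100,000 of the credit: €8,600 × 67,500/100,000 = €5,805.
Caregiver Credit: €141,700 is at or below the €152,200 threshold, so the full €1,475 applies.
Total: €5,805 + €1,475 = €7,280.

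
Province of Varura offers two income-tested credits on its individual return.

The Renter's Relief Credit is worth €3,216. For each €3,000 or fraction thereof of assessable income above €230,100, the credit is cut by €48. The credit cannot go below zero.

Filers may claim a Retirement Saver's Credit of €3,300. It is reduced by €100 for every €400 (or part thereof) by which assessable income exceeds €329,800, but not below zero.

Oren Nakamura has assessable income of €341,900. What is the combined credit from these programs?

€1,592

Renter's Relief Credit: income exceeds €230,100 by €111,800, which is 38 full-or-partial €3,000 increments; reduction = 38 × €48 = €1,824, leaving €1,392.
Retirement Saver's Credit: income exceeds €329,800 by €12,100, which is 31 full-or-partial €400 increments; reduction = 31 × €100 = €3,100, leaving €200.
Total: €1,392 + €200 = €1,592.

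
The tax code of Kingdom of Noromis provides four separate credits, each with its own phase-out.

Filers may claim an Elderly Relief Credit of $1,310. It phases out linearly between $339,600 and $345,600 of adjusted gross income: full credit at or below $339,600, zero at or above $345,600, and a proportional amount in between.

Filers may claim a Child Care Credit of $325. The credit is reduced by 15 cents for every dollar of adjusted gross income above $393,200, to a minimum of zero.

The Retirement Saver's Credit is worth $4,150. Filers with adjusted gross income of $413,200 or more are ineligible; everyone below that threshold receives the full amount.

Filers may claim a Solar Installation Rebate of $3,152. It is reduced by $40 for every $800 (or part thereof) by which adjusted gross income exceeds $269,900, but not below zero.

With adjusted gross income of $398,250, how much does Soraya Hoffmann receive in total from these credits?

Elderly Relief Credit: $398,250 is at or above $345,600, so the credit is $0.
Child Care Credit: 15% of the $5,050 excess over $393,200 is $757.50 ≥ base, so the credit is $0.
Retirement Saver's Credit: $398,250 is below the $413,200 cutoff, so the full $4,150 applies.
Solar Installation Rebate: income exceeds $269,900 by $128,350 → 161 increments × $40 = $6,440 ≥ base, so the credit is $0.
Total: $0 + $0 + $4,150 + $0 = $4,150.

$4,150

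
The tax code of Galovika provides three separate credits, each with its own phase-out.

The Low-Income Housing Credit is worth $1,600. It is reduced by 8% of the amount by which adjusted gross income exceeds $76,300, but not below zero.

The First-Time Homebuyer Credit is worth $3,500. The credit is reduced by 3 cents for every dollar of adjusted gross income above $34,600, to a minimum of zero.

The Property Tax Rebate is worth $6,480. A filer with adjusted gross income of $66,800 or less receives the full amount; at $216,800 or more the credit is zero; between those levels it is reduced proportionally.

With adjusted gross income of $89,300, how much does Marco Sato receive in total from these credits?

$7,927

Low-Income Housing Credit: 8% of the $13,000 excess over $76,300 is $1,040; credit = $1,600 − $1,040 = $560.
First-Time Homebuyer Credit: 3% of the $54,700 excess over $34,600 is $1,641; credit = $3,500 − $1,641 = $1,859.
Property Tax Rebate: $89,300 is $22,500 into a $150,000 phase-out range, leaving 127,500/150,000 of the credit: $6,480 × 127,500/150,000 = $5,508.
Total: $560 + $1,859 + $5,508 = $7,927.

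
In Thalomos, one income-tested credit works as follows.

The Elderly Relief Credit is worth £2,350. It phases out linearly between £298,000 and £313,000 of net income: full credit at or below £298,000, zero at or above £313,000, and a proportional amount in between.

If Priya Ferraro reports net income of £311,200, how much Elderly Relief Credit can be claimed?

£282

Elderly Relief Credit: £311,200 is £13,200 into a £15,000 phase-out range, leaving 1,800/15,000 of the credit: £2,350 × 1,800/15,000 = £282.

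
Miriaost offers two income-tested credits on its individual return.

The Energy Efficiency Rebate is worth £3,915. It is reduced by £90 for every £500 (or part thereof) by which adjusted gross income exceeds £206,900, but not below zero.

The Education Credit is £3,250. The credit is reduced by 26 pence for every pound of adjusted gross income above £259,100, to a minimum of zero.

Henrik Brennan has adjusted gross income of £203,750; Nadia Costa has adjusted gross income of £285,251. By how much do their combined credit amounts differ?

Henrik (£203,750): Energy Efficiency Rebate: £203,750 is at or below the £206,900 threshold, so the full £3,915 applies. Education Credit: £203,750 is at or below the £259,100 threshold, so the full £3,250 applies. total £3,915 + £3,250 = £7,165
Nadia (£285,251): Energy Efficiency Rebate: income exceeds £206,900 by £78,351 → 157 increments × £90 = £14,130 ≥ base, so the credit is £0. Education Credit: 26% of the £26,151 excess over £259,100 is £6,799.26 ≥ base, so the credit is £0. total £0 + £0 = £0
Difference: |£7,165 − £0| = £7,165.

£7,165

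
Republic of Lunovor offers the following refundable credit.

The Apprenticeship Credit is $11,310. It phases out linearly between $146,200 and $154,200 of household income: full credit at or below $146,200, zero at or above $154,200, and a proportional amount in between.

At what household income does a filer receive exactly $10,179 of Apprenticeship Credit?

$10,179 is 10,179/11,310 of the full $11,310, so 1,131/11,310 of the $8,000 range has been used: income = $146,200 + $8,000 × 1,131/11,310 = $147,000.

$147,000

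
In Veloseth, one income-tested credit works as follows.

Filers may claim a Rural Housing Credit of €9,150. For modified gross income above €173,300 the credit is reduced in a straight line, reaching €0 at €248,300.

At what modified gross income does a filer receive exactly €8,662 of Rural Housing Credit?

€177,300

€8,662 is 8,662/9,150 of the full €9,150, so 488/9,150 of the €75,000 range has been used: income = €173,300 + €75,000 × 488/9,150 = €177,300.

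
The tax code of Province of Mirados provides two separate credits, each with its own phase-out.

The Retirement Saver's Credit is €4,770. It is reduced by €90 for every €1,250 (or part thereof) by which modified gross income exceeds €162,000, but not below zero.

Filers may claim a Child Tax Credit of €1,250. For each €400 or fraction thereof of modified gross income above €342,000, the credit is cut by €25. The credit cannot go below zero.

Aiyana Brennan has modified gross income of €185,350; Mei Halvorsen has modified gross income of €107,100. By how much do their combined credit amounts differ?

€1,710

Aiyana (€185,350): Retirement Saver's Credit: income exceeds €162,000 by €23,350, which is 19 full-or-partial €1,250 increments; reduction = 19 × €90 = €1,710, leaving €3,060. Child Tax Credit: €185,350 is at or below the €342,000 threshold, so the full €1,250 applies. total €3,060 + €1,250 = €4,310
Mei (€107,100): Retirement Saver's Credit: €107,100 is at or below the €162,000 threshold, so the full €4,770 applies. Child Tax Credit: €107,100 is at or below the €342,000 threshold, so the full €1,250 applies. total €4,770 + €1,250 = €6,020
Difference: |€4,310 − €6,020| = €1,710.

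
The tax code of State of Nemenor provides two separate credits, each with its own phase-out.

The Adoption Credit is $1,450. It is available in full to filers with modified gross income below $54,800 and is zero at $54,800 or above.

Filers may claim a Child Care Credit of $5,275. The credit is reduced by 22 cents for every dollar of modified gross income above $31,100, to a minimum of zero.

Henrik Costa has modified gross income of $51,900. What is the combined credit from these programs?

Adoption Credit: $51,900 is below the $54,800 cutoff, so the full $1,450 applies.
Child Care Credit: 22% of the $20,800 excess over $31,100 is $4,576; credit = $5,275 − $4,576 = $699.
Total: $1,450 + $699 = $2,149.

$2,149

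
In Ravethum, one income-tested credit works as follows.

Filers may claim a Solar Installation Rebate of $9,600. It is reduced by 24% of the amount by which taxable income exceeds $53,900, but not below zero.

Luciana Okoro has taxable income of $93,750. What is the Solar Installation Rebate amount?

$36

Solar Installation Rebate: 24% of the $39,850 excess over $53,900 is $9,564; credit = $9,600 − $9,564 = $36.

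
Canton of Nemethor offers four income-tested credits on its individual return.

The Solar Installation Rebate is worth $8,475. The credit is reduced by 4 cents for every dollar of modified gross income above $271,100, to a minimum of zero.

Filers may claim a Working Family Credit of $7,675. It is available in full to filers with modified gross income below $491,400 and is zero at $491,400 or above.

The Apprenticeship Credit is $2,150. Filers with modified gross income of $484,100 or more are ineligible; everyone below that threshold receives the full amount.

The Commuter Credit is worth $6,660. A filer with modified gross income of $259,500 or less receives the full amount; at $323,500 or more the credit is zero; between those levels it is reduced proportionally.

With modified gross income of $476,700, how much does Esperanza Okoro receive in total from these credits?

$10,076

Solar Installation Rebate: 4% of the $205,600 excess over $271,100 is $8,224; credit = $8,475 − $8,224 = $251.
Working Family Credit: $476,700 is below the $491,400 cutoff, so the full $7,675 applies.
Apprenticeship Credit: $476,700 is below the $484,100 cutoff, so the full $2,150 applies.
Commuter Credit: $476,700 is at or above $323,500, so the credit is $0.
Total: $251 + $7,675 + $2,150 + $0 = $10,076.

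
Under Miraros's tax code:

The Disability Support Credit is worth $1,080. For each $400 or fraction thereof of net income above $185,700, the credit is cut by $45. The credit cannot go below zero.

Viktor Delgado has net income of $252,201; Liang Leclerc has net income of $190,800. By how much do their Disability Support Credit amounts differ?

Viktor ($252,201): Disability Support Credit: income exceeds $185,700 by $66,501 → 167 increments × $45 = $7,515 ≥ base, so the credit is $0.
Liang ($190,800): Disability Support Credit: income exceeds $185,700 by $5,100, which is 13 full-or-partial $400 increments; reduction = 13 × $45 = $585, leaving $495.
Difference: |$0 − $495| = $495.

$495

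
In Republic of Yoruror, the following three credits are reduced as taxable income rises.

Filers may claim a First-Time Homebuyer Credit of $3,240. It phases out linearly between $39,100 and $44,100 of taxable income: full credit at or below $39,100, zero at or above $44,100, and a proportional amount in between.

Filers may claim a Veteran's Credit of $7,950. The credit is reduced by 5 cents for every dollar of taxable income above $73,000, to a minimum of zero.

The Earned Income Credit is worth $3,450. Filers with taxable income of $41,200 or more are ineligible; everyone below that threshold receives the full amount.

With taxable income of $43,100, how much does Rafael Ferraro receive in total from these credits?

$8,598

First-Time Homebuyer Credit: $43,100 is $4,000 into a $5,000 phase-out range, leaving 1,000/5,000 of the credit: $3,240 × 1,000/5,000 = $648.
Veteran's Credit: $43,100 is at or below the $73,000 threshold, so the full $7,950 applies.
Earned Income Credit: $43,100 meets or exceeds the $41,200 cutoff, so the credit is $0.
Total: $648 + $7,950 + $0 = $8,598.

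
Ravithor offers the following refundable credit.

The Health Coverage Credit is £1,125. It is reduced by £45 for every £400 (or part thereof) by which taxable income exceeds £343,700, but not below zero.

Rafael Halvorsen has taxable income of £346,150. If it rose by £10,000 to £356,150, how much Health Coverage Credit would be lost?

At £346,150 — income exceeds £343,700 by £2,450, which is 7 full-or-partial £400 increments; reduction = 7 × £45 = £315, leaving £810.
At £356,150 — income exceeds £343,700 by £12,450 → 32 increments × £45 = £1,440 ≥ base, so the credit is £0.
Lost: £810 − £0 = £810.

£810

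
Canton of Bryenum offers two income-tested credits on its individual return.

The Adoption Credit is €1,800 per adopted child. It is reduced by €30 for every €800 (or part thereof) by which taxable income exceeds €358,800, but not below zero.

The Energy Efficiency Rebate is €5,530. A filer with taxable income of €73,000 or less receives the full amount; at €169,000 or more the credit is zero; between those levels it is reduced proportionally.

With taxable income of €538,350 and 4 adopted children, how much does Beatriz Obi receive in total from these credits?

Adoption Credit: base = 4 × €1,800 = €7,200. income exceeds €358,800 by €179,550, which is 225 full-or-partial €800 increments; reduction = 225 × €30 = €6,750, leaving €450.
Energy Efficiency Rebate: €538,350 is at or above €169,000, so the credit is €0.
Total: €450 + €0 = €450.

€450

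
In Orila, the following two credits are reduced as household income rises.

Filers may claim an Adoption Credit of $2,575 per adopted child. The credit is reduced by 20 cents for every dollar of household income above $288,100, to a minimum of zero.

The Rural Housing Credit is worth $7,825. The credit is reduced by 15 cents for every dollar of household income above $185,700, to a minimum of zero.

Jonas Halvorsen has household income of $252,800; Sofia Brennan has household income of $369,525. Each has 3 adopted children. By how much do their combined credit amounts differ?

Jonas ($252,800): Adoption Credit: base = 3 × $2,575 = $7,725. $252,800 is at or below the $288,100 threshold, so the full $7,725 applies. Rural Housing Credit: 15% of the $67,100 excess over $185,700 is $10,065 ≥ base, so the credit is $0. total $7,725 + $0 = $7,725
Sofia ($369,525): Adoption Credit: base = 3 × $2,575 = $7,725. 20% of the $81,425 excess over $288,100 is $16,285 ≥ base, so the credit is $0. Rural Housing Credit: 15% of the $183,825 excess over $185,700 is $27,573.75 ≥ base, so the credit is $0. total $0 + $0 = $0
Difference: |$7,725 − $0| = $7,725.

$7,725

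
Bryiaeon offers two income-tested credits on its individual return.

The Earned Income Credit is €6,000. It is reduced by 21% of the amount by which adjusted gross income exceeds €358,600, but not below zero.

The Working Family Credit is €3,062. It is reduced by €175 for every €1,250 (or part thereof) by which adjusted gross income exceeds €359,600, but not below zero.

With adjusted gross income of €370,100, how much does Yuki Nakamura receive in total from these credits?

Earned Income Credit: 21% of the €11,500 excess over €358,600 is €2,415; credit = €6,000 − €2,415 = €3,585.
Working Family Credit: income exceeds €359,600 by €10,500, which is 9 full-or-partial €1,250 increments; reduction = 9 × €175 = €1,575, leaving €1,487.
Total: €3,585 + €1,487 = €5,072.

€5,072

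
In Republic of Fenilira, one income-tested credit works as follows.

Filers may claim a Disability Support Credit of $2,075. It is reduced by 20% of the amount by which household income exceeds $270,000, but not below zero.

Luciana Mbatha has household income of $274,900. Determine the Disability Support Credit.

$1,095

Disability Support Credit: 20% of the $4,900 excess over $270,000 is $980; credit = $2,075 − $980 = $1,095.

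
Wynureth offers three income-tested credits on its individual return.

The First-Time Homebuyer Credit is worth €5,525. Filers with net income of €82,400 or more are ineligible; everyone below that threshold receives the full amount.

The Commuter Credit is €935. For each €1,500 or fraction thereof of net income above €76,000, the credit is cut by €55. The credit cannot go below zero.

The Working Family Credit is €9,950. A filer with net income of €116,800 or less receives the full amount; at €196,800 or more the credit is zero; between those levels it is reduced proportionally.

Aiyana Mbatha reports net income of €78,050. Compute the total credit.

€16,300

First-Time Homebuyer Credit: €78,050 is below the €82,400 cutoff, so the full €5,525 applies.
Commuter Credit: income exceeds €76,000 by €2,050, which is 2 full-or-partial €1,500 increments; reduction = 2 × €55 = €110, leaving €825.
Working Family Credit: €78,050 is at or below the €116,800 threshold, so the full €9,950 applies.
Total: €5,525 + €825 + €9,950 = €16,300.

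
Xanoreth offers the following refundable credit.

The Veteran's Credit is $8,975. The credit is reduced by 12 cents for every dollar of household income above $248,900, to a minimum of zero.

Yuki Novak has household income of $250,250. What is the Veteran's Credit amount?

$8,813

Veteran's Credit: 12% of the $1,350 excess over $248,900 is $162; credit = $8,975 − $162 = $8,813.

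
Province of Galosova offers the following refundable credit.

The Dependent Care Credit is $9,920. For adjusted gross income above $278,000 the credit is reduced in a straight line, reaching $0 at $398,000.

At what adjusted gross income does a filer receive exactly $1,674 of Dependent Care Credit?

$1,674 is 1,674/9,920 of the full $9,920, so 8,246/9,920 of the $120,000 range has been used: income = $278,000 + $120,000 × 8,246/9,920 = $377,750.

$377,750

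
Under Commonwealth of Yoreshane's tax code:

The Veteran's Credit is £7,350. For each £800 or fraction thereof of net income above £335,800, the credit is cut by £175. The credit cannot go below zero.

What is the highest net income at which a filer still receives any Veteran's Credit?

£368,600

After 41 increments the reduction is 41 × £175 = £7,175, leaving £175; one more increment wipes it out. Increment 41 ends at excess 41 × £800 = £32,800, so the highest qualifying income is £335,800 + £32,800 = £368,600.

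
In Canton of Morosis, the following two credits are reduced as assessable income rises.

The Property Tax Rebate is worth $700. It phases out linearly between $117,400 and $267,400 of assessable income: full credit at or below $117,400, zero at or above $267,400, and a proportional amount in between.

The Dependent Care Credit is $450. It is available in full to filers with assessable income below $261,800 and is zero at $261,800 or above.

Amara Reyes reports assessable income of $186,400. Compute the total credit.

$828

Property Tax Rebate: $186,400 is $69,000 into a $150,000 phase-out range, leaving 81,000/150,000 of the credit: $700 × 81,000/150,000 = $378.
Dependent Care Credit: $186,400 is below the $261,800 cutoff, so the full $450 applies.
Total: $378 + $450 = $828.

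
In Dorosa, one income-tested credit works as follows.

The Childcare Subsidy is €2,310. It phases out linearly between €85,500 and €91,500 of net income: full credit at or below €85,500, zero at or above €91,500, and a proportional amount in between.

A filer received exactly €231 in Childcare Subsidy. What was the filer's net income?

€90,900

€231 is 231/2,310 of the full €2,310, so 2,079/2,310 of the €6,000 range has been used: income = €85,500 + €6,000 × 2,079/2,310 = €90,900.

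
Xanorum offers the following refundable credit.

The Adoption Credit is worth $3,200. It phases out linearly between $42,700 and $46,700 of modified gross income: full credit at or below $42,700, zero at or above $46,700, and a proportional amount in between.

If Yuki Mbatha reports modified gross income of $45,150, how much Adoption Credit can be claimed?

Adoption Credit: $45,150 is $2,450 into a $4,000 phase-out range, leaving 1,550/4,000 of the credit: $3,200 × 1,550/4,000 = $1,240.

$1,240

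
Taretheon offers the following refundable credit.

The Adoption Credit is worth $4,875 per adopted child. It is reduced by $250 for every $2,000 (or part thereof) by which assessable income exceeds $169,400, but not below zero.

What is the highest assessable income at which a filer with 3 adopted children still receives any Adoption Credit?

$285,400

Full credit = 3 × $4,875 = $14,625.
After 58 increments the reduction is 58 × $250 = $14,500, leaving $125; one more increment wipes it out. Increment 58 ends at excess 58 × $2,000 = $116,000, so the highest qualifying income is $169,400 + $116,000 = $285,400.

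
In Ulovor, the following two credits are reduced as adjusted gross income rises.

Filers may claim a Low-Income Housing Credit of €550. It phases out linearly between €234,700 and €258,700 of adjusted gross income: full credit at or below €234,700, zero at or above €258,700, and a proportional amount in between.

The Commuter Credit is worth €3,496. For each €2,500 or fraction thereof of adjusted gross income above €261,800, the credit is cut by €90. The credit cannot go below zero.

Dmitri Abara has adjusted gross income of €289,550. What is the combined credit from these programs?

€2,416

Low-Income Housing Credit: €289,550 is at or above €258,700, so the credit is €0.
Commuter Credit: income exceeds €261,800 by €27,750, which is 12 full-or-partial €2,500 increments; reduction = 12 × €90 = €1,080, leaving €2,416.
Total: €0 + €2,416 = €2,416.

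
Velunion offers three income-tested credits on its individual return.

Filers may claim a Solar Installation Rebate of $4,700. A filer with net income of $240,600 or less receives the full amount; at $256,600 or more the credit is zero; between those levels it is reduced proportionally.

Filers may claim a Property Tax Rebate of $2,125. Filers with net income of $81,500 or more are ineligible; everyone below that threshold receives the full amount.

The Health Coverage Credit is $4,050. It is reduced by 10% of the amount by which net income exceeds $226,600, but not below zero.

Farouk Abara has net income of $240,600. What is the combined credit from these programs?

Solar Installation Rebate: $240,600 is at or below the $240,600 threshold, so the full $4,700 applies.
Property Tax Rebate: $240,600 meets or exceeds the $81,500 cutoff, so the credit is $0.
Health Coverage Credit: 10% of the $14,000 excess over $226,600 is $1,400; credit = $4,050 − $1,400 = $2,650.
Total: $4,700 + $0 + $2,650 = $7,350.

$7,350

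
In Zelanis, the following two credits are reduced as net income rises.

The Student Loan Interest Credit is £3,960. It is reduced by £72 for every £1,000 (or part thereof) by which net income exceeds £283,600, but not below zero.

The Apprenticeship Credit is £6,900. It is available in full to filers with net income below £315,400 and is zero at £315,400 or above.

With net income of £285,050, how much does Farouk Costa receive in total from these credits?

£10,716

Student Loan Interest Credit: income exceeds £283,600 by £1,450, which is 2 full-or-partial £1,000 increments; reduction = 2 × £72 = £144, leaving £3,816.
Apprenticeship Credit: £285,050 is below the £315,400 cutoff, so the full £6,900 applies.
Total: £3,816 + £6,900 = £10,716.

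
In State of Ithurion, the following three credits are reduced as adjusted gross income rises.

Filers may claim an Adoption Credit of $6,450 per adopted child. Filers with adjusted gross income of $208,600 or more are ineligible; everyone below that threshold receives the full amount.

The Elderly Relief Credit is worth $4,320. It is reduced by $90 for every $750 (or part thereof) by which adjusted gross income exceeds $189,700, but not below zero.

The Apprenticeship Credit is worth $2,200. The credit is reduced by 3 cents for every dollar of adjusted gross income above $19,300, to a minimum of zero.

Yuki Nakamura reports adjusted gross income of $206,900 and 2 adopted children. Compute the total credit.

Adoption Credit: base = 2 × $6,450 = $12,900. $206,900 is below the $208,600 cutoff, so the full $12,900 applies.
Elderly Relief Credit: income exceeds $189,700 by $17,200, which is 23 full-or-partial $750 increments; reduction = 23 × $90 = $2,070, leaving $2,250.
Apprenticeship Credit: 3% of the $187,600 excess over $19,300 is $5,628 ≥ base, so the credit is $0.
Total: $12,900 + $2,250 + $0 = $15,150.

$15,150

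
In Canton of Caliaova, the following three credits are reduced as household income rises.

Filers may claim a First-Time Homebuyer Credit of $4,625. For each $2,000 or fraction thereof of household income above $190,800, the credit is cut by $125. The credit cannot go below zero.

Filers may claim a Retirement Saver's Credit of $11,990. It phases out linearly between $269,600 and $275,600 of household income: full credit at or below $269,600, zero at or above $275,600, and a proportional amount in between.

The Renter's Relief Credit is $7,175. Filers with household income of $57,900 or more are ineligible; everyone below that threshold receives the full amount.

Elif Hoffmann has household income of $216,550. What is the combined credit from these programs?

$14,990

First-Time Homebuyer Credit: income exceeds $190,800 by $25,750, which is 13 full-or-partial $2,000 increments; reduction = 13 × $125 = $1,625, leaving $3,000.
Retirement Saver's Credit: $216,550 is at or below the $269,600 threshold, so the full $11,990 applies.
Renter's Relief Credit: $216,550 meets or exceeds the $57,900 cutoff, so the credit is $0.
Total: $3,000 + $11,990 + $0 = $14,990.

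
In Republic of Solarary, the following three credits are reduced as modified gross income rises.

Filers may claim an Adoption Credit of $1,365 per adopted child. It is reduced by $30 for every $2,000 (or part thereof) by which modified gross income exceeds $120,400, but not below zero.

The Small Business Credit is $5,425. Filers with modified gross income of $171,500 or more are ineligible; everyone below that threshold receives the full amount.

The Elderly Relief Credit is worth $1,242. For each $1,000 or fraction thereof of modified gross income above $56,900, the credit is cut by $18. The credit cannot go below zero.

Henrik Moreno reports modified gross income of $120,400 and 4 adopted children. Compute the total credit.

Adoption Credit: base = 4 × $1,365 = $5,460. $120,400 is at or below the $120,400 threshold, so the full $5,460 applies.
Small Business Credit: $120,400 is below the $171,500 cutoff, so the full $5,425 applies.
Elderly Relief Credit: income exceeds $56,900 by $63,500, which is 64 full-or-partial $1,000 increments; reduction = 64 × $18 = $1,152, leaving $90.
Total: $5,460 + $5,425 + $90 = $10,975.

$10,975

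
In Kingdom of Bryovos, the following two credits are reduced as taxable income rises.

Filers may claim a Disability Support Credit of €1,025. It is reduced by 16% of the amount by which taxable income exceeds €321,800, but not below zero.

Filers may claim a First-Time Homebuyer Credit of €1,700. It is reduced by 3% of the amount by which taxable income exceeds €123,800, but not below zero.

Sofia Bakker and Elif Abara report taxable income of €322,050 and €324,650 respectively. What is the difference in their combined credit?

€416

Sofia (€322,050): Disability Support Credit: 16% of the €250 excess over €321,800 is €40; credit = €1,025 − €40 = €985. First-Time Homebuyer Credit: 3% of the €198,250 excess over €123,800 is €5,947.50 ≥ base, so the credit is €0. total €985 + €0 = €985
Elif (€324,650): Disability Support Credit: 16% of the €2,850 excess over €321,800 is €456; credit = €1,025 − €456 = €569. First-Time Homebuyer Credit: 3% of the €200,850 excess over €123,800 is €6,025.50 ≥ base, so the credit is €0. total €569 + €0 = €569
Difference: |€985 − €569| = €416.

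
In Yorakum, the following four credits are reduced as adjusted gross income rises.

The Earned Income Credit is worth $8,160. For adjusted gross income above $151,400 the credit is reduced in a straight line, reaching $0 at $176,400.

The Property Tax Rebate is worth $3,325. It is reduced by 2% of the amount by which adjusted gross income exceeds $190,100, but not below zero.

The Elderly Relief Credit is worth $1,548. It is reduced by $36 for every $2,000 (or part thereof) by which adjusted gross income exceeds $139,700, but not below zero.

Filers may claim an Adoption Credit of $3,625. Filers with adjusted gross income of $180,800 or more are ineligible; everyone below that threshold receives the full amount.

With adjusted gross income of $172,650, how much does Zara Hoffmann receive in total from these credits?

$9,110

Earned Income Credit: $172,650 is $21,250 into a $25,000 phase-out range, leaving 3,750/25,000 of the credit: $8,160 × 3,750/25,000 = $1,224.
Property Tax Rebate: $172,650 is at or below the $190,100 threshold, so the full $3,325 applies.
Elderly Relief Credit: income exceeds $139,700 by $32,950, which is 17 full-or-partial $2,000 increments; reduction = 17 × $36 = $612, leaving $936.
Adoption Credit: $172,650 is below the $180,800 cutoff, so the full $3,625 applies.
Total: $1,224 + $3,325 + $936 + $3,625 = $9,110.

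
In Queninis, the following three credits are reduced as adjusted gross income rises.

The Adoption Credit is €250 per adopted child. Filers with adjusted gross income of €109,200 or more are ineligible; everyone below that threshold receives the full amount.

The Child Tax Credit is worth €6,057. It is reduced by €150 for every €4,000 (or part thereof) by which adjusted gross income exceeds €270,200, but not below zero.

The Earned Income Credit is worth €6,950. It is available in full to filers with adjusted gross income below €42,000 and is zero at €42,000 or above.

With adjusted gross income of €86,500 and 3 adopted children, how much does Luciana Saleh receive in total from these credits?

€6,807

Adoption Credit: base = 3 × €250 = €750. €86,500 is below the €109,200 cutoff, so the full €750 applies.
Child Tax Credit: €86,500 is at or below the €270,200 threshold, so the full €6,057 applies.
Earned Income Credit: €86,500 meets or exceeds the €42,000 cutoff, so the credit is €0.
Total: €750 + €6,057 + €0 = €6,807.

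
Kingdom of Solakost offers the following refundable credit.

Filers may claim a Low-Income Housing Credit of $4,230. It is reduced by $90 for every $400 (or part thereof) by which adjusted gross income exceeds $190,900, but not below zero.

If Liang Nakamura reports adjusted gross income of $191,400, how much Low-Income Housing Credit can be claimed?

$4,050

Low-Income Housing Credit: income exceeds $190,900 by $500, which is 2 full-or-partial $400 increments; reduction = 2 × $90 = $180, leaving $4,050.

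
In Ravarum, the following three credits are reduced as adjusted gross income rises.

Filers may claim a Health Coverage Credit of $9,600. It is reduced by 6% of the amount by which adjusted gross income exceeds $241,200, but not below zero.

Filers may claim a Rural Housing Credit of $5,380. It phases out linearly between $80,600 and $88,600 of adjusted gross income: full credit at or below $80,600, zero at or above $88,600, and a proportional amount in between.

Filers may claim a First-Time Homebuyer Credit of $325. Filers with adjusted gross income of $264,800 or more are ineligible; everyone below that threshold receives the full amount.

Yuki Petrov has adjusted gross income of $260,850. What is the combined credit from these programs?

Health Coverage Credit: 6% of the $19,650 excess over $241,200 is $1,179; credit = $9,600 − $1,179 = $8,421.
Rural Housing Credit: $260,850 is at or above $88,600, so the credit is $0.
First-Time Homebuyer Credit: $260,850 is below the $264,800 cutoff, so the full $325 applies.
Total: $8,421 + $0 + $325 = $8,746.

$8,746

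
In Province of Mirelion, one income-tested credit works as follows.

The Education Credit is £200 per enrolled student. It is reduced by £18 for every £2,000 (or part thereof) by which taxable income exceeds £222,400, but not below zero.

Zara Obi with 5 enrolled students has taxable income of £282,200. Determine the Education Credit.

£460

Education Credit: base = 5 × £200 = £1,000. income exceeds £222,400 by £59,800, which is 30 full-or-partial £2,000 increments; reduction = 30 × £18 = £540, leaving £460.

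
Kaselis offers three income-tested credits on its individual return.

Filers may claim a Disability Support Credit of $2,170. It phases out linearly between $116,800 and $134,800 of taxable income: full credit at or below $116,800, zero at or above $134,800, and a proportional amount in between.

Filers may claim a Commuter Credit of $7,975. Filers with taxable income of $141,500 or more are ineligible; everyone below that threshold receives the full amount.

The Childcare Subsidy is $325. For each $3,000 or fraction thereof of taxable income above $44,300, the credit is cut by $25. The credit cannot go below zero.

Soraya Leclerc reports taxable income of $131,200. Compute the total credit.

Disability Support Credit: $131,200 is $14,400 into a $18,000 phase-out range, leaving 3,600/18,000 of the credit: $2,170 × 3,600/18,000 = $434.
Commuter Credit: $131,200 is below the $141,500 cutoff, so the full $7,975 applies.
Childcare Subsidy: income exceeds $44,300 by $86,900 → 29 increments × $25 = $725 ≥ base, so the credit is $0.
Total: $434 + $7,975 + $0 = $8,409.

$8,409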